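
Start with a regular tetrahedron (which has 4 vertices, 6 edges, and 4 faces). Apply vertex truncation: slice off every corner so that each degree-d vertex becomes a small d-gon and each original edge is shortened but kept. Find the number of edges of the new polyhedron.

Truncation replaces each original edge-end by a new vertex, so V′ = 2E = 12.
Each original edge survives, and each old vertex of degree d contributes d new edges; summing degrees gives Σd = 2E, so E′ = E + 2E = 3E = 18.
Each original face survives and each original vertex becomes one new face: F′ = F + V = 8.

18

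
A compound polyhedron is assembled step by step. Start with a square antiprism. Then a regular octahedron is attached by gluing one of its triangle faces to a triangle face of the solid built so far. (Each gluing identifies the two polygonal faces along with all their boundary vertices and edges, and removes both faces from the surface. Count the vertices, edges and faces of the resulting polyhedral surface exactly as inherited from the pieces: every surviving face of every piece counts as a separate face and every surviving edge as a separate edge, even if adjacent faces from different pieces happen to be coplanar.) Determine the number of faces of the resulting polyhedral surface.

16

A square antiprism: V=8, E=16, F=10.
Attach a regular octahedron (V=6, E=12, F=8) along a 3-gon: merge 3 vertices and 3 edges, delete both glued faces → V=11, E=25, F=16.
Check: V − E + F = 11 − 25 + 16 = 2.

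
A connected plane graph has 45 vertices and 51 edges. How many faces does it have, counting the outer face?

8

Euler's formula for a connected plane graph: V − E + F = 2, so F = 2 − 45 + 51 = 8.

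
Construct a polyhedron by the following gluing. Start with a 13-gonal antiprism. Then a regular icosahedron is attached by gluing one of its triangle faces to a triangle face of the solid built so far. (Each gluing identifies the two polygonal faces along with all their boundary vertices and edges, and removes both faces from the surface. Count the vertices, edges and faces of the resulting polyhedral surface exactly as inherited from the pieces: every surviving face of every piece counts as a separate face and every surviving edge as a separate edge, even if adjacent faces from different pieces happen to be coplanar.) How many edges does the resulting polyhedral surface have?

79

A 13-gonal antiprism: V=26, E=52, F=28.
Attach a regular icosahedron (V=12, E=30, F=20) along a 3-gon: merge 3 vertices and 3 edges, delete both glued faces → V=35, E=79, F=46.
Check: V − E + F = 35 − 79 + 46 = 2.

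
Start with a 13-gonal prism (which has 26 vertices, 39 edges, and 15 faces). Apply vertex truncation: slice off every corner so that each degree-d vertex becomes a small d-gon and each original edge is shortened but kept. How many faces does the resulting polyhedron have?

41

Truncation replaces each original edge-end by a new vertex, so V′ = 2E = 78.
Each original edge survives, and each old vertex of degree d contributes d new edges; summing degrees gives Σd = 2E, so E′ = E + 2E = 3E = 117.
Each original face survives and each original vertex becomes one new face: F′ = F + V = 41.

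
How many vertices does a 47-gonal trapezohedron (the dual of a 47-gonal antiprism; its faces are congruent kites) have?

96

The n-trapezohedron (dual of the n-antiprism) has V = 2·47 + 2 = 96, E = 4·47 = 188, F = 2·47 = 94.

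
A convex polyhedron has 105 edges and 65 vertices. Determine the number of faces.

42

Here V − E + F = 2.
F = 2 − V + E = 2 − 65 + 105 = 42.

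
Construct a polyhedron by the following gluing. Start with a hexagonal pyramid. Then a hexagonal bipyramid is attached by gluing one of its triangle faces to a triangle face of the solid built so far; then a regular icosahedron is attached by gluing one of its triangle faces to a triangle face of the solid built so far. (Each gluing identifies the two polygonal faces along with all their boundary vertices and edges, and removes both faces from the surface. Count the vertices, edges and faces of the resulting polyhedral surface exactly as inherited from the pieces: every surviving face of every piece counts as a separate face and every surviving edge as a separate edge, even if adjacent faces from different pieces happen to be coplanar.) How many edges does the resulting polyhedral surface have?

A hexagonal pyramid: V=7, E=12, F=7.
Attach a hexagonal bipyramid (V=8, E=18, F=12) along a 3-gon: merge 3 vertices and 3 edges, delete both glued faces → V=12, E=27, F=17.
Attach a regular icosahedron (V=12, E=30, F=20) along a 3-gon: merge 3 vertices and 3 edges, delete both glued faces → V=21, E=54, F=35.
Check: V − E + F = 21 − 54 + 35 = 2.

54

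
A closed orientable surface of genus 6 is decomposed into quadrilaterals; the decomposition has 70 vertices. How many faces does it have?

80

χ = 2 − 2·6 = -10, and every face is a square so 4F = 2E.
V − E + F = -10 with E = 4F/2 gives 70 − (4/2 − 1)·F = -10, so F = 80 and E = 160.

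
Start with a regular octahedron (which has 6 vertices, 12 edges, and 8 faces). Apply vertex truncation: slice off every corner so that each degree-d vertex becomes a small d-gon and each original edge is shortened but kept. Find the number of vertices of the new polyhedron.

24

Truncation replaces each original edge-end by a new vertex, so V′ = 2E = 24.
Each original edge survives, and each old vertex of degree d contributes d new edges; summing degrees gives Σd = 2E, so E′ = E + 2E = 3E = 36.
Each original face survives and each original vertex becomes one new face: F′ = F + V = 14.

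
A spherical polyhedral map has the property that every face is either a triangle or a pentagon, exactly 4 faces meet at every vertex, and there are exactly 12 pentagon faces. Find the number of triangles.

20

Let x be the number of triangles; then F = 12 + x.
Edge–face incidences: 2E = 5·12 + 3·x = 60 + 3x.
Every vertex has degree 4, so 4V = 2E.
Euler: V − E + F = 2 ⇒ (2E)/4 − E + (12 + x) = 2.
Multiply by 8: 2·(2E) − 4·(2E) + 8·(12 + x) = 16, i.e. 96 + 8x − 2·(60 + 3x) = 16.
Collecting terms: 2x − 24 = 16, so 2x = 40, so x = 20.
Then 2E = 60 + 3·20 = 120, so E = 60, V = 2E/4 = 30, F = 12 + 20 = 32.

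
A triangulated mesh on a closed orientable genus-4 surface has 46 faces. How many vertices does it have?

17

χ = 2 − 2·4 = -6, and every face is a triangle so 3F = 2E.
E = 3·46/2 = 69. Then V = -6 + E − F = -6 + 69 − 46 = 17.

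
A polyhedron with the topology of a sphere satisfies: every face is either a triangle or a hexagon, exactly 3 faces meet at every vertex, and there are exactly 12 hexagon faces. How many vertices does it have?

Let x be the number of triangles; then F = 12 + x.
Edge–face incidences: 2E = 6·12 + 3·x = 72 + 3x.
Every vertex has degree 3, so 3V = 2E.
Euler: V − E + F = 2 ⇒ (2E)/3 − E + (12 + x) = 2.
Multiply by 6: 2·(2E) − 3·(2E) + 6·(12 + x) = 12, i.e. 72 + 6x − (72 + 3x) = 12.
Collecting terms: 3x = 12, so x = 4.
Then 2E = 72 + 3·4 = 84, so E = 42, V = 2E/3 = 28, F = 12 + 4 = 16.

28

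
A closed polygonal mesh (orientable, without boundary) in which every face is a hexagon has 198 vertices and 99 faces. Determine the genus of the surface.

Every face is a hexagon, so 2E = 6·99 = 594, giving E = 297.
χ = V − E + F = 198 − 297 + 99 = 0.
For a closed orientable surface χ = 2 − 2g, so g = (2 − (0))/2 = 1.

1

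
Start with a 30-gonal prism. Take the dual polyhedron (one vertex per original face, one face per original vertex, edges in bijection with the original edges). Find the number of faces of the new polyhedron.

60

The base solid has V = 60, E = 90, F = 32.
The dual swaps V and F and preserves E: V′ = F = 32, E′ = E = 90, F′ = V = 60.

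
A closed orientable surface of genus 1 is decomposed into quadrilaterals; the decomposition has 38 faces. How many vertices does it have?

38

χ = 2 − 2·1 = 0, and every face is a square so 4F = 2E.
E = 4·38/2 = 76. Then V = 0 + E − F = 0 + 76 − 38 = 38.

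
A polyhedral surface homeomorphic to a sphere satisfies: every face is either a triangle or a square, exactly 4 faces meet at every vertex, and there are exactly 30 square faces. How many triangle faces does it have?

8

Let x be the number of triangles; then F = 30 + x.
Edge–face incidences: 2E = 4·30 + 3·x = 120 + 3x.
Every vertex has degree 4, so 4V = 2E.
Euler: V − E + F = 2 ⇒ (2E)/4 − E + (30 + x) = 2.
Multiply by 8: 2·(2E) − 4·(2E) + 8·(30 + x) = 16, i.e. 240 + 8x − 2·(120 + 3x) = 16.
Collecting terms: 2x = 16, so x = 8.
Then 2E = 120 + 3·8 = 144, so E = 72, V = 2E/4 = 36, F = 30 + 8 = 38.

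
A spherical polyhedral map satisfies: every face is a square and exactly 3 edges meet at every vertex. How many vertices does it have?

8

Each face has 4 edges and each edge borders two faces, so 2E = 4F.
Each vertex has degree 3, so 3V = 2E and hence V = 4F/3.
Euler: V − E + F = 2 ⇒ (4F/3) − (4F/2) + F = 2.
Multiply by 6: (8 − 12 + 6)F = 12, i.e. 2F = 12.
So F = 6, E = 4·6/2 = 12, V = 4·6/3 = 8.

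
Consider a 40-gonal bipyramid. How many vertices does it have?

42

A bipyramid over an n-gon has 2n triangular faces and n + 2 vertices: V = 40 + 2 = 42, E = 3·40 = 120, F = 2·40 = 80.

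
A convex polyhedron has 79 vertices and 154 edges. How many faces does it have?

Here V − E + F = 2.
F = 2 − V + E = 2 − 79 + 154 = 77.

77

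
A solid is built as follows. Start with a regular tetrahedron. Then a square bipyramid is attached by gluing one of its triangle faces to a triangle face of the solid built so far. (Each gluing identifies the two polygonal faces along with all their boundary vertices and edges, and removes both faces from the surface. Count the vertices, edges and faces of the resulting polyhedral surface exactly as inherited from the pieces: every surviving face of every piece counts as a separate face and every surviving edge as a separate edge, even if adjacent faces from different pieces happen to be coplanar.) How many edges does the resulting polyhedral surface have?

A regular tetrahedron: V=4, E=6, F=4.
Attach a square bipyramid (V=6, E=12, F=8) along a 3-gon: merge 3 vertices and 3 edges, delete both glued faces → V=7, E=15, F=10.
Check: V − E + F = 7 − 15 + 10 = 2.

15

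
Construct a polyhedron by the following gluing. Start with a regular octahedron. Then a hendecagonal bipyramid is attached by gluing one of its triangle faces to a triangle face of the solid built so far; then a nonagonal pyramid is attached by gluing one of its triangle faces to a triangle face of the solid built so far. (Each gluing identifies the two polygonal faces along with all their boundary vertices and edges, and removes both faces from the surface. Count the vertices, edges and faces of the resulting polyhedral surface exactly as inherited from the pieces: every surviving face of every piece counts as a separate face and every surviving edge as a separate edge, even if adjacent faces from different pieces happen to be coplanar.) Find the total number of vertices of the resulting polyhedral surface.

A regular octahedron: V=6, E=12, F=8.
Attach a hendecagonal bipyramid (V=13, E=33, F=22) along a 3-gon: merge 3 vertices and 3 edges, delete both glued faces → V=16, E=42, F=28.
Attach a nonagonal pyramid (V=10, E=18, F=10) along a 3-gon: merge 3 vertices and 3 edges, delete both glued faces → V=23, E=57, F=36.
Check: V − E + F = 23 − 57 + 36 = 2.

23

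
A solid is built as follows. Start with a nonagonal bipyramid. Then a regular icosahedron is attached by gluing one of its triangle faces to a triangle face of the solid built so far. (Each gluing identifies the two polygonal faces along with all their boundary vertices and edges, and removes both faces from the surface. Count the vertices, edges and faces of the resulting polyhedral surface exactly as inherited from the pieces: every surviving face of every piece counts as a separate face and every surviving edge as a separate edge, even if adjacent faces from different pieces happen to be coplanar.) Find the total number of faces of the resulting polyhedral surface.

36

A nonagonal bipyramid: V=11, E=27, F=18.
Attach a regular icosahedron (V=12, E=30, F=20) along a 3-gon: merge 3 vertices and 3 edges, delete both glued faces → V=20, E=54, F=36.
Check: V − E + F = 20 − 54 + 36 = 2.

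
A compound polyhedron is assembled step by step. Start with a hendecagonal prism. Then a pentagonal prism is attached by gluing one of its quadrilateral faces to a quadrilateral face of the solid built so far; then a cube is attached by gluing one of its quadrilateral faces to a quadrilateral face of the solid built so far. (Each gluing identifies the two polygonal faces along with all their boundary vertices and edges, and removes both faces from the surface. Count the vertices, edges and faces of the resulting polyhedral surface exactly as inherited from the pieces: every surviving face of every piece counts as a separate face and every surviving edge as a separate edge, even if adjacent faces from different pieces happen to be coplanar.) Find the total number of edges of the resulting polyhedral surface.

52

A hendecagonal prism: V=22, E=33, F=13.
Attach a pentagonal prism (V=10, E=15, F=7) along a 4-gon: merge 4 vertices and 4 edges, delete both glued faces → V=28, E=44, F=18.
Attach a cube (V=8, E=12, F=6) along a 4-gon: merge 4 vertices and 4 edges, delete both glued faces → V=32, E=52, F=22.
Check: V − E + F = 32 − 52 + 22 = 2.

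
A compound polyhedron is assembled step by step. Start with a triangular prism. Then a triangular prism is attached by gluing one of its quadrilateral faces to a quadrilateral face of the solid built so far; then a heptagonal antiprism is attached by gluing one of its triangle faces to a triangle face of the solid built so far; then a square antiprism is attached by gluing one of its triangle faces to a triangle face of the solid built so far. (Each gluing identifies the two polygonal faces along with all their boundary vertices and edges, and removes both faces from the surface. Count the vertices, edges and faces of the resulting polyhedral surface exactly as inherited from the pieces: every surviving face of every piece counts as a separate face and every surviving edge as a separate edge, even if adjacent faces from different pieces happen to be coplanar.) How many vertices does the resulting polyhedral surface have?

A triangular prism: V=6, E=9, F=5.
Attach a triangular prism (V=6, E=9, F=5) along a 4-gon: merge 4 vertices and 4 edges, delete both glued faces → V=8, E=14, F=8.
Attach a heptagonal antiprism (V=14, E=28, F=16) along a 3-gon: merge 3 vertices and 3 edges, delete both glued faces → V=19, E=39, F=22.
Attach a square antiprism (V=8, E=16, F=10) along a 3-gon: merge 3 vertices and 3 edges, delete both glued faces → V=24, E=52, F=30.
Check: V − E + F = 24 − 52 + 30 = 2.

24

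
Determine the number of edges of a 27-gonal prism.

81

A prism on an n-gon has two n-gon bases and n rectangular sides: V = 2·27 = 54, E = 3·27 = 81, F = 27 + 2 = 29.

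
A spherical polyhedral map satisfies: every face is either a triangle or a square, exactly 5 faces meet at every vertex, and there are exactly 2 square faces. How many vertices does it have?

Let x be the number of triangles; then F = 2 + x.
Edge–face incidences: 2E = 4·2 + 3·x = 8 + 3x.
Every vertex has degree 5, so 5V = 2E.
Euler: V − E + F = 2 ⇒ (2E)/5 − E + (2 + x) = 2.
Multiply by 10: 2·(2E) − 5·(2E) + 10·(2 + x) = 20, i.e. 20 + 10x − 3·(8 + 3x) = 20.
Collecting terms: x − 4 = 20, so x = 24.
Then 2E = 8 + 3·24 = 80, so E = 40, V = 2E/5 = 16, F = 2 + 24 = 26.

16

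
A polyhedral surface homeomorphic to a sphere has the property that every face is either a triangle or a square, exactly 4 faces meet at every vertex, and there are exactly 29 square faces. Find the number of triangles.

Let x be the number of triangles; then F = 29 + x.
Edge–face incidences: 2E = 4·29 + 3·x = 116 + 3x.
Every vertex has degree 4, so 4V = 2E.
Euler: V − E + F = 2 ⇒ (2E)/4 − E + (29 + x) = 2.
Multiply by 8: 2·(2E) − 4·(2E) + 8·(29 + x) = 16, i.e. 232 + 8x − 2·(116 + 3x) = 16.
Collecting terms: 2x = 16, so x = 8.
Then 2E = 116 + 3·8 = 140, so E = 70, V = 2E/4 = 35, F = 29 + 8 = 37.

8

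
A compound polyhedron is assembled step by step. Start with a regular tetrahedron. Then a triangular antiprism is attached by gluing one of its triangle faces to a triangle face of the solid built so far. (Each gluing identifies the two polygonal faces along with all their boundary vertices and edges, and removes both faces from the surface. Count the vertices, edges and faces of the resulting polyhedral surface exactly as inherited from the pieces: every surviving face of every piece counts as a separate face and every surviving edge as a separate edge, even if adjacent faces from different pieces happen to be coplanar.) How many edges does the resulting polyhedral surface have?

15

A regular tetrahedron: V=4, E=6, F=4.
Attach a triangular antiprism (V=6, E=12, F=8) along a 3-gon: merge 3 vertices and 3 edges, delete both glued faces → V=7, E=15, F=10.
Check: V − E + F = 7 − 15 + 10 = 2.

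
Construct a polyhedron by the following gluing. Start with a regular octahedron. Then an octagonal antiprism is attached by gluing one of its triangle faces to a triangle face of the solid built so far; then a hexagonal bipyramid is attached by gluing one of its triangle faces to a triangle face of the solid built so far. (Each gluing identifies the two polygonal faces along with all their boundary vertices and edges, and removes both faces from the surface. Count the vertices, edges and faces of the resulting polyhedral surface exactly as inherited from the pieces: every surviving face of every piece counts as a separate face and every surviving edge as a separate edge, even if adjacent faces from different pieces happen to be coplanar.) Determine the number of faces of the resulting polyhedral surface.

A regular octahedron: V=6, E=12, F=8.
Attach an octagonal antiprism (V=16, E=32, F=18) along a 3-gon: merge 3 vertices and 3 edges, delete both glued faces → V=19, E=41, F=24.
Attach a hexagonal bipyramid (V=8, E=18, F=12) along a 3-gon: merge 3 vertices and 3 edges, delete both glued faces → V=24, E=56, F=34.
Check: V − E + F = 24 − 56 + 34 = 2.

34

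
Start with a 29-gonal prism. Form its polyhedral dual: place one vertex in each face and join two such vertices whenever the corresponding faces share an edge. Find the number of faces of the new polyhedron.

The base solid has V = 58, E = 87, F = 31.
The dual swaps V and F and preserves E: V′ = F = 31, E′ = E = 87, F′ = V = 58.

58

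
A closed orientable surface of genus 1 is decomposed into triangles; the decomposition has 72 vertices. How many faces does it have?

144

χ = 2 − 2·1 = 0, and every face is a triangle so 3F = 2E.
V − E + F = 0 with E = 3F/2 gives 72 − (3/2 − 1)·F = 0, so F = 144 and E = 216.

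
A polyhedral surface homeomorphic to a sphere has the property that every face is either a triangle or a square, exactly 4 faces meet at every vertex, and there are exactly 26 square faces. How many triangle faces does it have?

Let x be the number of triangles; then F = 26 + x.
Edge–face incidences: 2E = 4·26 + 3·x = 104 + 3x.
Every vertex has degree 4, so 4V = 2E.
Euler: V − E + F = 2 ⇒ (2E)/4 − E + (26 + x) = 2.
Multiply by 8: 2·(2E) − 4·(2E) + 8·(26 + x) = 16, i.e. 208 + 8x − 2·(104 + 3x) = 16.
Collecting terms: 2x = 16, so x = 8.
Then 2E = 104 + 3·8 = 128, so E = 64, V = 2E/4 = 32, F = 26 + 8 = 34.

8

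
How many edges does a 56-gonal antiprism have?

An antiprism on an n-gon has two n-gon caps and 2n triangles: V = 2·56 = 112, E = 4·56 = 224, F = 2·56 + 2 = 114.

224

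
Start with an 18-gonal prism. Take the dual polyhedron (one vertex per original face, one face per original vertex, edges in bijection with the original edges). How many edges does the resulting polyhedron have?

54

The base solid has V = 36, E = 54, F = 20.
The dual swaps V and F and preserves E: V′ = F = 20, E′ = E = 54, F′ = V = 36.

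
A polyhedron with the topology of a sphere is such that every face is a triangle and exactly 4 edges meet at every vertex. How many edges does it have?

Each face has 3 edges and each edge borders two faces, so 2E = 3F.
Each vertex has degree 4, so 4V = 2E and hence V = 3F/4.
Euler: V − E + F = 2 ⇒ (3F/4) − (3F/2) + F = 2.
Multiply by 8: (6 − 12 + 8)F = 16, i.e. 2F = 16.
So F = 8, E = 3·8/2 = 12, V = 3·8/4 = 6.

12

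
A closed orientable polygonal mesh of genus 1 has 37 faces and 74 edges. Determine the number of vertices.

37

For a closed orientable surface of genus 1, χ = 2 − 2·1 = 0.
V = 0 + E − F = 0 + 74 − 37 = 37.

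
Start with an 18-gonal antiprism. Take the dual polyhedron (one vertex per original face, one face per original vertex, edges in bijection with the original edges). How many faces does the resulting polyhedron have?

36

The base solid has V = 36, E = 72, F = 38.
The dual swaps V and F and preserves E: V′ = F = 38, E′ = E = 72, F′ = V = 36.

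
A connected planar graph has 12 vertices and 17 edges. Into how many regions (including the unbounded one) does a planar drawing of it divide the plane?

7

Euler's formula for a connected plane graph: V − E + F = 2, so F = 2 − 12 + 17 = 7.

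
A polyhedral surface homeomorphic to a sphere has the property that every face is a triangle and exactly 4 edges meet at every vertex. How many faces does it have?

8

Each face has 3 edges and each edge borders two faces, so 2E = 3F.
Each vertex has degree 4, so 4V = 2E and hence V = 3F/4.
Euler: V − E + F = 2 ⇒ (3F/4) − (3F/2) + F = 2.
Multiply by 8: (6 − 12 + 8)F = 16, i.e. 2F = 16.
So F = 8, E = 3·8/2 = 12, V = 3·8/4 = 6.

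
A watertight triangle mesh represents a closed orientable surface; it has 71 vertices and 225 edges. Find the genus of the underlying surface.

Every face is a triangle and each edge borders two faces, so 3F = 2·225, giving F = 150.
χ = V − E + F = 71 − 225 + 150 = -4.
For a closed orientable surface χ = 2 − 2g, so g = (2 − (-4))/2 = 3.

3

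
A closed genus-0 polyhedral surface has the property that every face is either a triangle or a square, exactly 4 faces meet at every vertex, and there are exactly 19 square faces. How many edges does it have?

50

Let x be the number of triangles; then F = 19 + x.
Edge–face incidences: 2E = 4·19 + 3·x = 76 + 3x.
Every vertex has degree 4, so 4V = 2E.
Euler: V − E + F = 2 ⇒ (2E)/4 − E + (19 + x) = 2.
Multiply by 8: 2·(2E) − 4·(2E) + 8·(19 + x) = 16, i.e. 152 + 8x − 2·(76 + 3x) = 16.
Collecting terms: 2x = 16, so x = 8.
Then 2E = 76 + 3·8 = 100, so E = 50, V = 2E/4 = 25, F = 19 + 8 = 27.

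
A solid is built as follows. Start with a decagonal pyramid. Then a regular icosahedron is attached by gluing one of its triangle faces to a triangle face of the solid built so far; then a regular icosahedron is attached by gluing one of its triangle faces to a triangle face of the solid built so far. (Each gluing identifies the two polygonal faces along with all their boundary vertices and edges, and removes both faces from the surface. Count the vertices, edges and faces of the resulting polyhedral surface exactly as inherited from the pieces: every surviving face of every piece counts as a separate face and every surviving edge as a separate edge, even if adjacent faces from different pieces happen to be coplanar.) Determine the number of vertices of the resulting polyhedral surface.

29

A decagonal pyramid: V=11, E=20, F=11.
Attach a regular icosahedron (V=12, E=30, F=20) along a 3-gon: merge 3 vertices and 3 edges, delete both glued faces → V=20, E=47, F=29.
Attach a regular icosahedron (V=12, E=30, F=20) along a 3-gon: merge 3 vertices and 3 edges, delete both glued faces → V=29, E=74, F=47.
Check: V − E + F = 29 − 74 + 47 = 2.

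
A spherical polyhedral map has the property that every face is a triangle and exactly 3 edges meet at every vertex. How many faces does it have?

4

Each face has 3 edges and each edge borders two faces, so 2E = 3F.
Each vertex has degree 3, so 3V = 2E and hence V = 3F/3.
Euler: V − E + F = 2 ⇒ (3F/3) − (3F/2) + F = 2.
Multiply by 6: (6 − 9 + 6)F = 12, i.e. 3F = 12.
So F = 4, E = 3·4/2 = 6, V = 3·4/3 = 4.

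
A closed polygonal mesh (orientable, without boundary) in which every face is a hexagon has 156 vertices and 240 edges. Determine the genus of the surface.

Every face is a hexagon and each edge borders two faces, so 6F = 2·240, giving F = 80.
χ = V − E + F = 156 − 240 + 80 = -4.
For a closed orientable surface χ = 2 − 2g, so g = (2 − (-4))/2 = 3.

3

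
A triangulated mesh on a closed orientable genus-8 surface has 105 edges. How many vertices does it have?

χ = 2 − 2·8 = -14, and every face is a triangle so 3F = 2E.
F = 2E/3 = 70. Then V = -14 + E − F = -14 + 105 − 70 = 21.

21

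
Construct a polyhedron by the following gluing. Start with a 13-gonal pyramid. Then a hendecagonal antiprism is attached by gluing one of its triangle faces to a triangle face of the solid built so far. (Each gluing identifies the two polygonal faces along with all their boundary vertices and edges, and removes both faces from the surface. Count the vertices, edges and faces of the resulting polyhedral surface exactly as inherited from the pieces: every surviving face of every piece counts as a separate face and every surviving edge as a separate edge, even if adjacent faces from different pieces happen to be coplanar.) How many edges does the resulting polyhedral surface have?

A 13-gonal pyramid: V=14, E=26, F=14.
Attach a hendecagonal antiprism (V=22, E=44, F=24) along a 3-gon: merge 3 vertices and 3 edges, delete both glued faces → V=33, E=67, F=36.
Check: V − E + F = 33 − 67 + 36 = 2.

67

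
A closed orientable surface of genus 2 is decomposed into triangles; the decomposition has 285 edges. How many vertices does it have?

χ = 2 − 2·2 = -2, and every face is a triangle so 3F = 2E.
F = 2E/3 = 190. Then V = -2 + E − F = -2 + 285 − 190 = 93.

93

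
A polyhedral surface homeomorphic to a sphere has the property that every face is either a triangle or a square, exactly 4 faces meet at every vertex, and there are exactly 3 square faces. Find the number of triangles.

8

Let x be the number of triangles; then F = 3 + x.
Edge–face incidences: 2E = 4·3 + 3·x = 12 + 3x.
Every vertex has degree 4, so 4V = 2E.
Euler: V − E + F = 2 ⇒ (2E)/4 − E + (3 + x) = 2.
Multiply by 8: 2·(2E) − 4·(2E) + 8·(3 + x) = 16, i.e. 24 + 8x − 2·(12 + 3x) = 16.
Collecting terms: 2x = 16, so x = 8.
Then 2E = 12 + 3·8 = 36, so E = 18, V = 2E/4 = 9, F = 3 + 8 = 11.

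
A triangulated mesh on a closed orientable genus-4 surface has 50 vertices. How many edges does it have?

168

χ = 2 − 2·4 = -6, and every face is a triangle so 3F = 2E.
V − E + F = -6 with E = 3F/2 gives 50 − (3/2 − 1)·F = -6, so F = 112 and E = 168.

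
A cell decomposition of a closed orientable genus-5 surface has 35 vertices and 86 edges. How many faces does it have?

For a closed orientable surface of genus 5, χ = 2 − 2·5 = -8.
F = -8 − V + E = -8 − 35 + 86 = 43.

43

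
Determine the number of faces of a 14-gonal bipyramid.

A bipyramid over an n-gon has 2n triangular faces and n + 2 vertices: V = 14 + 2 = 16, E = 3·14 = 42, F = 2·14 = 28.

28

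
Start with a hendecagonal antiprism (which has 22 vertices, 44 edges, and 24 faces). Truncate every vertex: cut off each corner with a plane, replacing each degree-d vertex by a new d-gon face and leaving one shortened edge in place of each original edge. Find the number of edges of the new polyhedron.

Truncation replaces each original edge-end by a new vertex, so V′ = 2E = 88.
Each original edge survives, and each old vertex of degree d contributes d new edges; summing degrees gives Σd = 2E, so E′ = E + 2E = 3E = 132.
Each original face survives and each original vertex becomes one new face: F′ = F + V = 46.

132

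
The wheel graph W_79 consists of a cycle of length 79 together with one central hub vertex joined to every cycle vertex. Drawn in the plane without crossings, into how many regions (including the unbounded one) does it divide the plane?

80

W_79 has V = 79 + 1 = 80 vertices and E = 2·79 = 158 edges.
By Euler's formula F = 2 − V + E = 2 − 80 + 158 = 80.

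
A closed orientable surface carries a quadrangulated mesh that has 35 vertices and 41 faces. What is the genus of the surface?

4

Every face is a square, so 2E = 4·41 = 164, giving E = 82.
χ = V − E + F = 35 − 82 + 41 = -6.
For a closed orientable surface χ = 2 − 2g, so g = (2 − (-6))/2 = 4.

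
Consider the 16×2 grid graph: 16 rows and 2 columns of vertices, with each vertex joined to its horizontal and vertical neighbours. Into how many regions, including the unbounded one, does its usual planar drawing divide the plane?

16

The grid has V = 16·2 = 32 vertices and E = 16·1 + 2·15 = 46 edges.
F = 2 − V + E = 2 − 32 + 46 = 16.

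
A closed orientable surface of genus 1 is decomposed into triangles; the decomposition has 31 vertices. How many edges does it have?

93

χ = 2 − 2·1 = 0, and every face is a triangle so 3F = 2E.
V − E + F = 0 with E = 3F/2 gives 31 − (3/2 − 1)·F = 0, so F = 62 and E = 93.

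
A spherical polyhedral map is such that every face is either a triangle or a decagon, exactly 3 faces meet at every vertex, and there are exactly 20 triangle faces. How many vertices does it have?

60

Let x be the number of decagons; then F = 20 + x.
Edge–face incidences: 2E = 3·20 + 10·x = 60 + 10x.
Every vertex has degree 3, so 3V = 2E.
Euler: V − E + F = 2 ⇒ (2E)/3 − E + (20 + x) = 2.
Multiply by 6: 2·(2E) − 3·(2E) + 6·(20 + x) = 12, i.e. 120 + 6x − (60 + 10x) = 12.
Collecting terms: −4x + 60 = 12, so −4x = −48, so x = 12.
Then 2E = 60 + 10·12 = 180, so E = 90, V = 2E/3 = 60, F = 20 + 12 = 32.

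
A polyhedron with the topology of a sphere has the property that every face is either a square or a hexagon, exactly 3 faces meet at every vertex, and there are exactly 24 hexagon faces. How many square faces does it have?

6

Let x be the number of squares; then F = 24 + x.
Edge–face incidences: 2E = 6·24 + 4·x = 144 + 4x.
Every vertex has degree 3, so 3V = 2E.
Euler: V − E + F = 2 ⇒ (2E)/3 − E + (24 + x) = 2.
Multiply by 6: 2·(2E) − 3·(2E) + 6·(24 + x) = 12, i.e. 144 + 6x − (144 + 4x) = 12.
Collecting terms: 2x = 12, so x = 6.
Then 2E = 144 + 4·6 = 168, so E = 84, V = 2E/3 = 56, F = 24 + 6 = 30.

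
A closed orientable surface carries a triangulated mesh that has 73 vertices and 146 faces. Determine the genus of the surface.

1

Every face is a triangle, so 2E = 3·146 = 438, giving E = 219.
χ = V − E + F = 73 − 219 + 146 = 0.
For a closed orientable surface χ = 2 − 2g, so g = (2 − (0))/2 = 1.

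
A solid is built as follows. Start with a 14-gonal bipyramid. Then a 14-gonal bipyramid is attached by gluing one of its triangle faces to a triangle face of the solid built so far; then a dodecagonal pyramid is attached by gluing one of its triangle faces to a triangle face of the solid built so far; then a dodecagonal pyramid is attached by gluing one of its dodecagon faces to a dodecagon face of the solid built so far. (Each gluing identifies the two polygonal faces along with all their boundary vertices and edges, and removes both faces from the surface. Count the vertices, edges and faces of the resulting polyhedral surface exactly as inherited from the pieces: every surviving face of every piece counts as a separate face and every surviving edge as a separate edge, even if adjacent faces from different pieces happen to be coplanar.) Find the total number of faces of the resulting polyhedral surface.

76

A 14-gonal bipyramid: V=16, E=42, F=28.
Attach a 14-gonal bipyramid (V=16, E=42, F=28) along a 3-gon: merge 3 vertices and 3 edges, delete both glued faces → V=29, E=81, F=54.
Attach a dodecagonal pyramid (V=13, E=24, F=13) along a 3-gon: merge 3 vertices and 3 edges, delete both glued faces → V=39, E=102, F=65.
Attach a dodecagonal pyramid (V=13, E=24, F=13) along a 12-gon: merge 12 vertices and 12 edges, delete both glued faces → V=40, E=114, F=76.
Check: V − E + F = 40 − 114 + 76 = 2.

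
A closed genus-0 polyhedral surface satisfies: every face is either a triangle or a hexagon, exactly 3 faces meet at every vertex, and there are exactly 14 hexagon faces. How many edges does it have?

48

Let x be the number of triangles; then F = 14 + x.
Edge–face incidences: 2E = 6·14 + 3·x = 84 + 3x.
Every vertex has degree 3, so 3V = 2E.
Euler: V − E + F = 2 ⇒ (2E)/3 − E + (14 + x) = 2.
Multiply by 6: 2·(2E) − 3·(2E) + 6·(14 + x) = 12, i.e. 84 + 6x − (84 + 3x) = 12.
Collecting terms: 3x = 12, so x = 4.
Then 2E = 84 + 3·4 = 96, so E = 48, V = 2E/3 = 32, F = 14 + 4 = 18.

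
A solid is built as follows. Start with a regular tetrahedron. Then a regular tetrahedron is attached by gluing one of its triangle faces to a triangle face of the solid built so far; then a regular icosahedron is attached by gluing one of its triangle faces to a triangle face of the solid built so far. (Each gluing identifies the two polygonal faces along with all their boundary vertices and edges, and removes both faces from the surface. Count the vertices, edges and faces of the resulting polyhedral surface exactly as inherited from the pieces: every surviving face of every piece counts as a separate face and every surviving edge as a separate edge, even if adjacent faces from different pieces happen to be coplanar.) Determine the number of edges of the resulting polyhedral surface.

36

A regular tetrahedron: V=4, E=6, F=4.
Attach a regular tetrahedron (V=4, E=6, F=4) along a 3-gon: merge 3 vertices and 3 edges, delete both glued faces → V=5, E=9, F=6.
Attach a regular icosahedron (V=12, E=30, F=20) along a 3-gon: merge 3 vertices and 3 edges, delete both glued faces → V=14, E=36, F=24.
Check: V − E + F = 14 − 36 + 24 = 2.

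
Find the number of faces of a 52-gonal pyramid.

A pyramid on an n-gon base has one n-gon and n triangles: V = 52 + 1 = 53, E = 2·52 = 104, F = 52 + 1 = 53.
Check: V − E + F = 53 − 104 + 53 = 2.

53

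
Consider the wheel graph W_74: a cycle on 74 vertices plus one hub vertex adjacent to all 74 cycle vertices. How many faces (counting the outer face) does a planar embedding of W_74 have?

75

W_74 has V = 74 + 1 = 75 vertices and E = 2·74 = 148 edges.
By Euler's formula F = 2 − V + E = 2 − 75 + 148 = 75.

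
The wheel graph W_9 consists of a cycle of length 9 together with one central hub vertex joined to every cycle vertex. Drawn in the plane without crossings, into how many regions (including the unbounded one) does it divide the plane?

W_9 has V = 9 + 1 = 10 vertices and E = 2·9 = 18 edges.
By Euler's formula F = 2 − V + E = 2 − 10 + 18 = 10.

10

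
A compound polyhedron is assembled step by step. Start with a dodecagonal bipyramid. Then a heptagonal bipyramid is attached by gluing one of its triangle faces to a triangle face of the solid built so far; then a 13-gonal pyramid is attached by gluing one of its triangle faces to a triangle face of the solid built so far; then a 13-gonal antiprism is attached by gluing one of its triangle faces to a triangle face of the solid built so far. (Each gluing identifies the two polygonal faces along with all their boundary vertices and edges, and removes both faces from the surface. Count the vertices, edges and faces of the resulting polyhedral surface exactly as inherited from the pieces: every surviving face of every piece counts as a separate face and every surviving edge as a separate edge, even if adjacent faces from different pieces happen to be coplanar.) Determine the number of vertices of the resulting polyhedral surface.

A dodecagonal bipyramid: V=14, E=36, F=24.
Attach a heptagonal bipyramid (V=9, E=21, F=14) along a 3-gon: merge 3 vertices and 3 edges, delete both glued faces → V=20, E=54, F=36.
Attach a 13-gonal pyramid (V=14, E=26, F=14) along a 3-gon: merge 3 vertices and 3 edges, delete both glued faces → V=31, E=77, F=48.
Attach a 13-gonal antiprism (V=26, E=52, F=28) along a 3-gon: merge 3 vertices and 3 edges, delete both glued faces → V=54, E=126, F=74.
Check: V − E + F = 54 − 126 + 74 = 2.

54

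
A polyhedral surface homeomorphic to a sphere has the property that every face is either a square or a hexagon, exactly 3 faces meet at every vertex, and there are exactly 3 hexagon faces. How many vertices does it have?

14

Let x be the number of squares; then F = 3 + x.
Edge–face incidences: 2E = 6·3 + 4·x = 18 + 4x.
Every vertex has degree 3, so 3V = 2E.
Euler: V − E + F = 2 ⇒ (2E)/3 − E + (3 + x) = 2.
Multiply by 6: 2·(2E) − 3·(2E) + 6·(3 + x) = 12, i.e. 18 + 6x − (18 + 4x) = 12.
Collecting terms: 2x = 12, so x = 6.
Then 2E = 18 + 4·6 = 42, so E = 21, V = 2E/3 = 14, F = 3 + 6 = 9.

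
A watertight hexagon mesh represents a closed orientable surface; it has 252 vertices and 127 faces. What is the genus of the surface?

2

Every face is a hexagon, so 2E = 6·127 = 762, giving E = 381.
χ = V − E + F = 252 − 381 + 127 = -2.
For a closed orientable surface χ = 2 − 2g, so g = (2 − (-2))/2 = 2.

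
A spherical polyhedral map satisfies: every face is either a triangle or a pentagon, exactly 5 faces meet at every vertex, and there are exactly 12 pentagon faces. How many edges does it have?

Let x be the number of triangles; then F = 12 + x.
Edge–face incidences: 2E = 5·12 + 3·x = 60 + 3x.
Every vertex has degree 5, so 5V = 2E.
Euler: V − E + F = 2 ⇒ (2E)/5 − E + (12 + x) = 2.
Multiply by 10: 2·(2E) − 5·(2E) + 10·(12 + x) = 20, i.e. 120 + 10x − 3·(60 + 3x) = 20.
Collecting terms: x − 60 = 20, so x = 80.
Then 2E = 60 + 3·80 = 300, so E = 150, V = 2E/5 = 60, F = 12 + 80 = 92.

150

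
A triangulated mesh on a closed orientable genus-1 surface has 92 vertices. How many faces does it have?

χ = 2 − 2·1 = 0, and every face is a triangle so 3F = 2E.
V − E + F = 0 with E = 3F/2 gives 92 − (3/2 − 1)·F = 0, so F = 184 and E = 276.

184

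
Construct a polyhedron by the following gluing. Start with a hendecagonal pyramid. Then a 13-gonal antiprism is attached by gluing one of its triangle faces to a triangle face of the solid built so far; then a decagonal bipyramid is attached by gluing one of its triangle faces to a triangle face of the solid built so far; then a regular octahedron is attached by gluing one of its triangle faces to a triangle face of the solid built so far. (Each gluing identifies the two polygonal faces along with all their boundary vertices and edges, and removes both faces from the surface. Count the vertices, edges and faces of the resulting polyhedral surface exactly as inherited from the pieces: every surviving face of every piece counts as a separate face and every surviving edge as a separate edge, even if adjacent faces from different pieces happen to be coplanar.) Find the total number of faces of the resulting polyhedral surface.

A hendecagonal pyramid: V=12, E=22, F=12.
Attach a 13-gonal antiprism (V=26, E=52, F=28) along a 3-gon: merge 3 vertices and 3 edges, delete both glued faces → V=35, E=71, F=38.
Attach a decagonal bipyramid (V=12, E=30, F=20) along a 3-gon: merge 3 vertices and 3 edges, delete both glued faces → V=44, E=98, F=56.
Attach a regular octahedron (V=6, E=12, F=8) along a 3-gon: merge 3 vertices and 3 edges, delete both glued faces → V=47, E=107, F=62.
Check: V − E + F = 47 − 107 + 62 = 2.

62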